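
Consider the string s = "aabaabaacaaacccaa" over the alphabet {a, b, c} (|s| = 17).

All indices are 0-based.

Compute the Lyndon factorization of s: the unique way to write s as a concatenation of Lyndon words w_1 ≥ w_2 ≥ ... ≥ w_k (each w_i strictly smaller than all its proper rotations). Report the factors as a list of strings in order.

emit factor 1: 'aabaabaac' (i=0, period=9)
emit factor 2: 'aaaccc' (i=9, period=6)
emit factor 3: 'a' (i=15, period=1)
emit factor 4: 'a' (i=16, period=1)

["aabaabaac", "aaaccc", "a", "a"]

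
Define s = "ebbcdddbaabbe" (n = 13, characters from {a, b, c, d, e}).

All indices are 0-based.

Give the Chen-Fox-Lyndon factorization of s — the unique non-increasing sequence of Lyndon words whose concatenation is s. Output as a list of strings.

["e", "bbcddd", "b", "aabbe"]

emit factor 1: 'e' (i=0, period=1)
emit factor 2: 'bbcddd' (i=1, period=6)
emit factor 3: 'b' (i=7, period=1)
emit factor 4: 'aabbe' (i=8, period=5)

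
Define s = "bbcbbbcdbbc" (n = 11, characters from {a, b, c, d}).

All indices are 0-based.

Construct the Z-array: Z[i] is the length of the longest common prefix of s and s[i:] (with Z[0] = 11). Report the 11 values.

Z[0]=11
i=1: outside box; Z[1]=1 extend→box=[1,2)
i=2: outside box; Z[2]=0
i=3: outside box; Z[3]=2 extend→box=[3,5)
i=4: min(r-i=1, Z[1]=1)=1; Z[4]=3 extend→box=[4,7)
i=5: min(r-i=2, Z[1]=1)=1; Z[5]=1
i=6: min(r-i=1, Z[2]=0)=0; Z[6]=0
i=7: outside box; Z[7]=0
i=8: outside box; Z[8]=3 extend→box=[8,11)
i=9: min(r-i=2, Z[1]=1)=1; Z[9]=1
i=10: min(r-i=1, Z[2]=0)=0; Z[10]=0

[11, 1, 0, 2, 3, 1, 0, 0, 3, 1, 0]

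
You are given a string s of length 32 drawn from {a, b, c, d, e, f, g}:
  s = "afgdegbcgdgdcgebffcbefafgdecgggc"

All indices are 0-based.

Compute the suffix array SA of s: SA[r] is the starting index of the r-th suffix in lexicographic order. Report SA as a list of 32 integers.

sorted suffixes:
  #0 SA[0]=22  'afgdecgggc'
  #1 SA[1]=0  'afgdegbcgdgdcgebffcbefafgdecgggc'
  #2 SA[2]=6  'bcgdgdcgebffcbefafgdecgggc'
  #3 SA[3]=19  'befafgdecgggc'
  #4 SA[4]=15  'bffcbefafgdecgggc'
  #5 SA[5]=31  'c'
  #6 SA[6]=18  'cbefafgdecgggc'
  #7 SA[7]=7  'cgdgdcgebffcbefafgdecgggc'
  #8 SA[8]=12  'cgebffcbefafgdecgggc'
  #9 SA[9]=27  'cgggc'
  #10 SA[10]=11  'dcgebffcbefafgdecgggc'
  #11 SA[11]=25  'decgggc'
  #12 SA[12]=3  'degbcgdgdcgebffcbefafgdecgggc'
  #13 SA[13]=9  'dgdcgebffcbefafgdecgggc'
  #14 SA[14]=14  'ebffcbefafgdecgggc'
  #15 SA[15]=26  'ecgggc'
  #16 SA[16]=20  'efafgdecgggc'
  #17 SA[17]=4  'egbcgdgdcgebffcbefafgdecgggc'
  #18 SA[18]=21  'fafgdecgggc'
  #19 SA[19]=17  'fcbefafgdecgggc'
  #20 SA[20]=16  'ffcbefafgdecgggc'
  #21 SA[21]=23  'fgdecgggc'
  #22 SA[22]=1  'fgdegbcgdgdcgebffcbefafgdecgggc'
  #23 SA[23]=5  'gbcgdgdcgebffcbefafgdecgggc'
  #24 SA[24]=30  'gc'
  #25 SA[25]=10  'gdcgebffcbefafgdecgggc'
  #26 SA[26]=24  'gdecgggc'
  #27 SA[27]=2  'gdegbcgdgdcgebffcbefafgdecgggc'
  #28 SA[28]=8  'gdgdcgebffcbefafgdecgggc'
  #29 SA[29]=13  'gebffcbefafgdecgggc'
  #30 SA[30]=29  'ggc'
  #31 SA[31]=28  'gggc'

[22, 0, 6, 19, 15, 31, 18, 7, 12, 27, 11, 25, 3, 9, 14, 26, 20, 4, 21, 17, 16, 23, 1, 5, 30, 10, 24, 2, 8, 13, 29, 28]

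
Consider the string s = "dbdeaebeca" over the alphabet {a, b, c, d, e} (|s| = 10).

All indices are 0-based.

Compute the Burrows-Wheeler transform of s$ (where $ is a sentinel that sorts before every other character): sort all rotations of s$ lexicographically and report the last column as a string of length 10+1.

acedee$bdab

rank  rotation     last
    0  $dbdeaebeca  a
    1  a$dbdeaebec  c
    2  aebeca$dbde  e
    3  bdeaebeca$d  d
    4  beca$dbdeae  e
    5  ca$dbdeaebe  e
    6  dbdeaebeca$  $
    7  deaebeca$db  b
    8  eaebeca$dbd  d
    9  ebeca$dbdea  a
   10  eca$dbdeaeb  b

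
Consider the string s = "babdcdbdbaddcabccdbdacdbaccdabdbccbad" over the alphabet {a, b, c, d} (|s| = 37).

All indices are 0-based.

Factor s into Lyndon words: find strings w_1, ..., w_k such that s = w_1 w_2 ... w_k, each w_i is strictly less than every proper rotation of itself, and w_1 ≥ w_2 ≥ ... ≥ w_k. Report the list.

["b", "abdcdbdbaddc", "abccdbdacdbaccdabdbccbad"]

emit factor 1: 'b' (i=0, period=1)
emit factor 2: 'abdcdbdbaddc' (i=1, period=12)
emit factor 3: 'abccdbdacdbaccdabdbccbad' (i=13, period=24)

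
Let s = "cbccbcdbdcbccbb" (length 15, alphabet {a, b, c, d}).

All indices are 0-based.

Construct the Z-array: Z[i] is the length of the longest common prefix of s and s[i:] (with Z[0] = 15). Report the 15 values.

[15, 0, 1, 3, 0, 1, 0, 0, 0, 5, 0, 1, 2, 0, 0]

Z[0]=15
i=1: outside box; Z[1]=0
i=2: outside box; Z[2]=1 extend→box=[2,3)
i=3: outside box; Z[3]=3 extend→box=[3,6)
i=4: min(r-i=2, Z[1]=0)=0; Z[4]=0
i=5: min(r-i=1, Z[2]=1)=1; Z[5]=1
i=6: outside box; Z[6]=0
i=7: outside box; Z[7]=0
i=8: outside box; Z[8]=0
i=9: outside box; Z[9]=5 extend→box=[9,14)
i=10: min(r-i=4, Z[1]=0)=0; Z[10]=0
i=11: min(r-i=3, Z[2]=1)=1; Z[11]=1
i=12: min(r-i=2, Z[3]=3)=2; Z[12]=2
i=13: min(r-i=1, Z[4]=0)=0; Z[13]=0
i=14: outside box; Z[14]=0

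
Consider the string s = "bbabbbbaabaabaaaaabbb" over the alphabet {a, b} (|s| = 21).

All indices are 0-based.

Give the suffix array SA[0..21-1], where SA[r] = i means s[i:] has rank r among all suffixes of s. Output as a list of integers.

rank | idx | suffix
   0 |  13 | aaaaabbb
   1 |  14 | aaaabbb
   2 |  15 | aaabbb
   3 |  10 | aabaaaaabbb
   4 |   7 | aabaabaaaaabbb
   5 |  16 | aabbb
   6 |  11 | abaaaaabbb
   7 |   8 | abaabaaaaabbb
   8 |  17 | abbb
   9 |   2 | abbbbaabaabaaaaabbb
  10 |  20 | b
  11 |  12 | baaaaabbb
  12 |   9 | baabaaaaabbb
  13 |   6 | baabaabaaaaabbb
  14 |   1 | babbbbaabaabaaaaabbb
  15 |  19 | bb
  16 |   5 | bbaabaabaaaaabbb
  17 |   0 | bbabbbbaabaabaaaaabbb
  18 |  18 | bbb
  19 |   4 | bbbaabaabaaaaabbb
  20 |   3 | bbbbaabaabaaaaabbb

[13, 14, 15, 10, 7, 16, 11, 8, 17, 2, 20, 12, 9, 6, 1, 19, 5, 0, 18, 4, 3]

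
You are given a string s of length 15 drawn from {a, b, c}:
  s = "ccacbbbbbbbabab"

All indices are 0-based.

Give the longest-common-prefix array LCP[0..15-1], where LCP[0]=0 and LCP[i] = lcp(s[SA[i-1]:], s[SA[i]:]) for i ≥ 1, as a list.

rank→(start, suffix):
  0 → (13, 'ab')
  1 → (11, 'abab')
  2 → (2, 'acbbbbbbbabab')
  3 → (14, 'b')
  4 → (12, 'bab')
  5 → (10, 'babab')
  6 → (9, 'bbabab')
  7 → (8, 'bbbabab')
  8 → (7, 'bbbbabab')
  9 → (6, 'bbbbbabab')
  10 → (5, 'bbbbbbabab')
  11 → (4, 'bbbbbbbabab')
  12 → (1, 'cacbbbbbbbabab')
  13 → (3, 'cbbbbbbbabab')
  14 → (0, 'ccacbbbbbbbabab')

SA = [13, 11, 2, 14, 12, 10, 9, 8, 7, 6, 5, 4, 1, 3, 0]
[i] adj suffixes → lcp
  [1] 13/11 → 2 ('ab')
  [2] 11/2 → 1 ('a')
  [3] 2/14 → 0 ('')
  [4] 14/12 → 1 ('b')
  [5] 12/10 → 3 ('bab')
  [6] 10/9 → 1 ('b')
  [7] 9/8 → 2 ('bb')
  [8] 8/7 → 3 ('bbb')
  [9] 7/6 → 4 ('bbbb')
  [10] 6/5 → 5 ('bbbbb')
  [11] 5/4 → 6 ('bbbbbb')
  [12] 4/1 → 0 ('')
  [13] 1/3 → 1 ('c')
  [14] 3/0 → 1 ('c')

[0, 2, 1, 0, 1, 3, 1, 2, 3, 4, 5, 6, 0, 1, 1]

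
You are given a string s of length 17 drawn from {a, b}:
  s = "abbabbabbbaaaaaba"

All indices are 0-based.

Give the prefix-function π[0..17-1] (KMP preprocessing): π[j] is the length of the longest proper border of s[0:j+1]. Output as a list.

[0, 0, 0, 1, 2, 3, 4, 5, 6, 0, 1, 1, 1, 1, 1, 2, 1]

π[0] = 0
j=1 s[j]='b': π[1]=0 (border '')
j=2 s[j]='b': π[2]=0 (border '')
j=3 s[j]='a': π[3]=1 (border 'a')
j=4 s[j]='b': π[4]=2 (border 'ab')
j=5 s[j]='b': π[5]=3 (border 'abb')
j=6 s[j]='a': π[6]=4 (border 'abba')
j=7 s[j]='b': π[7]=5 (border 'abbab')
j=8 s[j]='b': π[8]=6 (border 'abbabb')
j=9 s[j]='b': k: 6→3→0; π[9]=0 (border '')
j=10 s[j]='a': π[10]=1 (border 'a')
j=11 s[j]='a': k: 1→0; π[11]=1 (border 'a')
j=12 s[j]='a': k: 1→0; π[12]=1 (border 'a')
j=13 s[j]='a': k: 1→0; π[13]=1 (border 'a')
j=14 s[j]='a': k: 1→0; π[14]=1 (border 'a')
j=15 s[j]='b': π[15]=2 (border 'ab')
j=16 s[j]='a': k: 2→0; π[16]=1 (border 'a')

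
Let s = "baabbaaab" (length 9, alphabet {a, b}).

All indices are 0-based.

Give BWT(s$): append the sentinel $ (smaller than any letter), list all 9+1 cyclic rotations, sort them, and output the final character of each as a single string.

rank  rotation    last
    0  $baabbaaab  b
    1  aaab$baabb  b
    2  aab$baabba  a
    3  aabbaaab$b  b
    4  ab$baabbaa  a
    5  abbaaab$ba  a
    6  b$baabbaaa  a
    7  baaab$baab  b
    8  baabbaaab$  $
    9  bbaaab$baa  a

bbabaaab$a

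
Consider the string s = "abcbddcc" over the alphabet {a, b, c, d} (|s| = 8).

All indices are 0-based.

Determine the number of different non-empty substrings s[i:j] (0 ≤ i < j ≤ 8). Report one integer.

rank→(start, suffix):
  0 → (0, 'abcbddcc')
  1 → (1, 'bcbddcc')
  2 → (3, 'bddcc')
  3 → (7, 'c')
  4 → (2, 'cbddcc')
  5 → (6, 'cc')
  6 → (5, 'dcc')
  7 → (4, 'ddcc')

SA = [0, 1, 3, 7, 2, 6, 5, 4]
[i] adj suffixes → lcp
  [1] 0/1 → 0 ('')
  [2] 1/3 → 1 ('b')
  [3] 3/7 → 0 ('')
  [4] 7/2 → 1 ('c')
  [5] 2/6 → 1 ('c')
  [6] 6/5 → 0 ('')
  [7] 5/4 → 1 ('d')

n(n+1)/2 = 8·9/2 = 36
Σ LCP = 0 + 0 + 1 + 0 + 1 + 1 + 0 + 1 = 4
distinct = 36 − 4 = 32

32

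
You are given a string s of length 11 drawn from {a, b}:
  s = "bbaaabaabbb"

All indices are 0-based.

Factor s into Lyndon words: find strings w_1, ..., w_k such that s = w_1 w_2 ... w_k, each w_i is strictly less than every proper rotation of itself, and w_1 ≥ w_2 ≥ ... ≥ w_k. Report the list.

emit factor 1: 'b' (i=0, period=1)
emit factor 2: 'b' (i=1, period=1)
emit factor 3: 'aaabaabbb' (i=2, period=9)

["b", "b", "aaabaabbb"]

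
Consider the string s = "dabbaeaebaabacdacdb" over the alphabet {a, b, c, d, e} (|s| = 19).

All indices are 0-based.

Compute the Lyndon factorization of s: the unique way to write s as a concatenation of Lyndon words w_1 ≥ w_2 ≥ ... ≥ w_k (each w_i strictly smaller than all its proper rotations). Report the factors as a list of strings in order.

["d", "abbaeaeb", "aabacdacdb"]

emit factor 1: 'd' (i=0, period=1)
emit factor 2: 'abbaeaeb' (i=1, period=8)
emit factor 3: 'aabacdacdb' (i=9, period=10)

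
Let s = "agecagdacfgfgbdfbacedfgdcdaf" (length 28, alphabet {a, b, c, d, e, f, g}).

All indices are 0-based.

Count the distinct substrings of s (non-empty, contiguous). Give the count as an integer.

rank→(start, suffix):
  0 → (17, 'acedfgdcdaf')
  1 → (7, 'acfgfgbdfbacedfgdcdaf')
  2 → (26, 'af')
  3 → (4, 'agdacfgfgbdfbacedfgdcdaf')
  4 → (0, 'agecagdacfgfgbdfbacedfgdcdaf')
  5 → (16, 'bacedfgdcdaf')
  6 → (13, 'bdfbacedfgdcdaf')
  7 → (3, 'cagdacfgfgbdfbacedfgdcdaf')
  8 → (24, 'cdaf')
  9 → (18, 'cedfgdcdaf')
  10 → (8, 'cfgfgbdfbacedfgdcdaf')
  11 → (6, 'dacfgfgbdfbacedfgdcdaf')
  12 → (25, 'daf')
  13 → (23, 'dcdaf')
  14 → (14, 'dfbacedfgdcdaf')
  15 → (20, 'dfgdcdaf')
  16 → (2, 'ecagdacfgfgbdfbacedfgdcdaf')
  17 → (19, 'edfgdcdaf')
  18 → (27, 'f')
  19 → (15, 'fbacedfgdcdaf')
  20 → (11, 'fgbdfbacedfgdcdaf')
  21 → (21, 'fgdcdaf')
  22 → (9, 'fgfgbdfbacedfgdcdaf')
  23 → (12, 'gbdfbacedfgdcdaf')
  24 → (5, 'gdacfgfgbdfbacedfgdcdaf')
  25 → (22, 'gdcdaf')
  26 → (1, 'gecagdacfgfgbdfbacedfgdcdaf')
  27 → (10, 'gfgbdfbacedfgdcdaf')

SA = [17, 7, 26, 4, 0, 16, 13, 3, 24, 18, 8, 6, 25, 23, 14, 20, 2, 19, 27, 15, 11, 21, 9, 12, 5, 22, 1, 10]
i: (SA[i-1],SA[i]) lcp shared
  1: (17,7) 2 'ac'
  2: (7,26) 1 'a'
  3: (26,4) 1 'a'
  4: (4,0) 2 'ag'
  5: (0,16) 0 ''
  6: (16,13) 1 'b'
  7: (13,3) 0 ''
  8: (3,24) 1 'c'
  9: (24,18) 1 'c'
  10: (18,8) 1 'c'
  11: (8,6) 0 ''
  12: (6,25) 2 'da'
  13: (25,23) 1 'd'
  14: (23,14) 1 'd'
  15: (14,20) 2 'df'
  16: (20,2) 0 ''
  17: (2,19) 1 'e'
  18: (19,27) 0 ''
  19: (27,15) 1 'f'
  20: (15,11) 1 'f'
  21: (11,21) 2 'fg'
  22: (21,9) 2 'fg'
  23: (9,12) 0 ''
  24: (12,5) 1 'g'
  25: (5,22) 2 'gd'
  26: (22,1) 1 'g'
  27: (1,10) 1 'g'

n(n+1)/2 = 28·29/2 = 406
Σ LCP = 0 + 2 + 1 + 1 + 2 + 0 + 1 + 0 + 1 + 1 + 1 + 0 + 2 + 1 + 1 + 2 + 0 + 1 + 0 + 1 + 1 + 2 + 2 + 0 + 1 + 2 + 1 + 1 = 28
distinct = 406 − 28 = 378

378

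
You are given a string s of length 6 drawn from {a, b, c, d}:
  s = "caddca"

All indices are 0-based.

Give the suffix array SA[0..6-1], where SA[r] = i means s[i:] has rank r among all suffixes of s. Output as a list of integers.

rank | idx | suffix
   0 |   5 | a
   1 |   1 | addca
   2 |   4 | ca
   3 |   0 | caddca
   4 |   3 | dca
   5 |   2 | ddca

[5, 1, 4, 0, 3, 2]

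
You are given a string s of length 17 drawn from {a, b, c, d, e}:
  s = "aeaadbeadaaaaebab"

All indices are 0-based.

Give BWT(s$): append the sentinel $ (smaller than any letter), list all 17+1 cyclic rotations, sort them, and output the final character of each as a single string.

bdaeabea$aaedaaaba

rank  rotation            last
    0  $aeaadbeadaaaaebab  b
    1  aaaaebab$aeaadbead  d
    2  aaaebab$aeaadbeada  a
    3  aadbeadaaaaebab$ae  e
    4  aaebab$aeaadbeadaa  a
    5  ab$aeaadbeadaaaaeb  b
    6  adaaaaebab$aeaadbe  e
    7  adbeadaaaaebab$aea  a
    8  aeaadbeadaaaaebab$  $
    9  aebab$aeaadbeadaaa  a
   10  b$aeaadbeadaaaaeba  a
   11  bab$aeaadbeadaaaae  e
   12  beadaaaaebab$aeaad  d
   13  daaaaebab$aeaadbea  a
   14  dbeadaaaaebab$aeaa  a
   15  eaadbeadaaaaebab$a  a
   16  eadaaaaebab$aeaadb  b
   17  ebab$aeaadbeadaaaa  a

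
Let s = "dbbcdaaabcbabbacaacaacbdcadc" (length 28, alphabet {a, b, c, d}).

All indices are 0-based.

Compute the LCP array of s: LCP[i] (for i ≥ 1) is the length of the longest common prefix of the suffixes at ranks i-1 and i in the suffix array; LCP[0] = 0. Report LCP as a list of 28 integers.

rank→(start, suffix):
  0 → (5, 'aaabcbabbacaacaacbdcadc')
  1 → (6, 'aabcbabbacaacaacbdcadc')
  2 → (16, 'aacaacbdcadc')
  3 → (19, 'aacbdcadc')
  4 → (11, 'abbacaacaacbdcadc')
  5 → (7, 'abcbabbacaacaacbdcadc')
  6 → (14, 'acaacaacbdcadc')
  7 → (17, 'acaacbdcadc')
  8 → (20, 'acbdcadc')
  9 → (25, 'adc')
  10 → (10, 'babbacaacaacbdcadc')
  11 → (13, 'bacaacaacbdcadc')
  12 → (12, 'bbacaacaacbdcadc')
  13 → (1, 'bbcdaaabcbabbacaacaacbdcadc')
  14 → (8, 'bcbabbacaacaacbdcadc')
  15 → (2, 'bcdaaabcbabbacaacaacbdcadc')
  16 → (22, 'bdcadc')
  17 → (27, 'c')
  18 → (15, 'caacaacbdcadc')
  19 → (18, 'caacbdcadc')
  20 → (24, 'cadc')
  21 → (9, 'cbabbacaacaacbdcadc')
  22 → (21, 'cbdcadc')
  23 → (3, 'cdaaabcbabbacaacaacbdcadc')
  24 → (4, 'daaabcbabbacaacaacbdcadc')
  25 → (0, 'dbbcdaaabcbabbacaacaacbdcadc')
  26 → (26, 'dc')
  27 → (23, 'dcadc')

SA = [5, 6, 16, 19, 11, 7, 14, 17, 20, 25, 10, 13, 12, 1, 8, 2, 22, 27, 15, 18, 24, 9, 21, 3, 4, 0, 26, 23]
i: (SA[i-1],SA[i]) lcp shared
  1: (5,6) 2 'aa'
  2: (6,16) 2 'aa'
  3: (16,19) 3 'aac'
  4: (19,11) 1 'a'
  5: (11,7) 2 'ab'
  6: (7,14) 1 'a'
  7: (14,17) 5 'acaac'
  8: (17,20) 2 'ac'
  9: (20,25) 1 'a'
  10: (25,10) 0 ''
  11: (10,13) 2 'ba'
  12: (13,12) 1 'b'
  13: (12,1) 2 'bb'
  14: (1,8) 1 'b'
  15: (8,2) 2 'bc'
  16: (2,22) 1 'b'
  17: (22,27) 0 ''
  18: (27,15) 1 'c'
  19: (15,18) 4 'caac'
  20: (18,24) 2 'ca'
  21: (24,9) 1 'c'
  22: (9,21) 2 'cb'
  23: (21,3) 1 'c'
  24: (3,4) 0 ''
  25: (4,0) 1 'd'
  26: (0,26) 1 'd'
  27: (26,23) 2 'dc'

[0, 2, 2, 3, 1, 2, 1, 5, 2, 1, 0, 2, 1, 2, 1, 2, 1, 0, 1, 4, 2, 1, 2, 1, 0, 1, 1, 2]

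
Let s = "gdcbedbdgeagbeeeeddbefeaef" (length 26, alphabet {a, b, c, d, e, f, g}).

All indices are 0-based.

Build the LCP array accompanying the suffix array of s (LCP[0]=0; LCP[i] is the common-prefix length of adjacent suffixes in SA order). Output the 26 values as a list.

sorted suffixes:
  #0 SA[0]=23  'aef'
  #1 SA[1]=10  'agbeeeeddbefeaef'
  #2 SA[2]=6  'bdgeagbeeeeddbefeaef'
  #3 SA[3]=3  'bedbdgeagbeeeeddbefeaef'
  #4 SA[4]=12  'beeeeddbefeaef'
  #5 SA[5]=19  'befeaef'
  #6 SA[6]=2  'cbedbdgeagbeeeeddbefeaef'
  #7 SA[7]=5  'dbdgeagbeeeeddbefeaef'
  #8 SA[8]=18  'dbefeaef'
  #9 SA[9]=1  'dcbedbdgeagbeeeeddbefeaef'
  #10 SA[10]=17  'ddbefeaef'
  #11 SA[11]=7  'dgeagbeeeeddbefeaef'
  #12 SA[12]=22  'eaef'
  #13 SA[13]=9  'eagbeeeeddbefeaef'
  #14 SA[14]=4  'edbdgeagbeeeeddbefeaef'
  #15 SA[15]=16  'eddbefeaef'
  #16 SA[16]=15  'eeddbefeaef'
  #17 SA[17]=14  'eeeddbefeaef'
  #18 SA[18]=13  'eeeeddbefeaef'
  #19 SA[19]=24  'ef'
  #20 SA[20]=20  'efeaef'
  #21 SA[21]=25  'f'
  #22 SA[22]=21  'feaef'
  #23 SA[23]=11  'gbeeeeddbefeaef'
  #24 SA[24]=0  'gdcbedbdgeagbeeeeddbefeaef'
  #25 SA[25]=8  'geagbeeeeddbefeaef'

SA = [23, 10, 6, 3, 12, 19, 2, 5, 18, 1, 17, 7, 22, 9, 4, 16, 15, 14, 13, 24, 20, 25, 21, 11, 0, 8]
rank  pair      lcp
   1  s[23:],s[10:]  1  'a'
   2  s[10:],s[6:]  0  ''
   3  s[6:],s[3:]  1  'b'
   4  s[3:],s[12:]  2  'be'
   5  s[12:],s[19:]  2  'be'
   6  s[19:],s[2:]  0  ''
   7  s[2:],s[5:]  0  ''
   8  s[5:],s[18:]  2  'db'
   9  s[18:],s[1:]  1  'd'
  10  s[1:],s[17:]  1  'd'
  11  s[17:],s[7:]  1  'd'
  12  s[7:],s[22:]  0  ''
  13  s[22:],s[9:]  2  'ea'
  14  s[9:],s[4:]  1  'e'
  15  s[4:],s[16:]  2  'ed'
  16  s[16:],s[15:]  1  'e'
  17  s[15:],s[14:]  2  'ee'
  18  s[14:],s[13:]  3  'eee'
  19  s[13:],s[24:]  1  'e'
  20  s[24:],s[20:]  2  'ef'
  21  s[20:],s[25:]  0  ''
  22  s[25:],s[21:]  1  'f'
  23  s[21:],s[11:]  0  ''
  24  s[11:],s[0:]  1  'g'
  25  s[0:],s[8:]  1  'g'

[0, 1, 0, 1, 2, 2, 0, 0, 2, 1, 1, 1, 0, 2, 1, 2, 1, 2, 3, 1, 2, 0, 1, 0, 1, 1]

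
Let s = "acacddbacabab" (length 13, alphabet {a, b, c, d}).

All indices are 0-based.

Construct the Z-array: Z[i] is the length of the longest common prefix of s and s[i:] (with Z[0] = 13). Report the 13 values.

[13, 0, 2, 0, 0, 0, 0, 3, 0, 1, 0, 1, 0]

Z[0]=13
i=1: fresh scan; Z[1]=0
i=2: fresh scan; Z[2]=2 scan→box=[2,4)
i=3: min(r-i=1, Z[1]=0)=0; Z[3]=0
i=4: fresh scan; Z[4]=0
i=5: fresh scan; Z[5]=0
i=6: fresh scan; Z[6]=0
i=7: fresh scan; Z[7]=3 scan→box=[7,10)
i=8: min(r-i=2, Z[1]=0)=0; Z[8]=0
i=9: min(r-i=1, Z[2]=2)=1; Z[9]=1
i=10: fresh scan; Z[10]=0
i=11: fresh scan; Z[11]=1 scan→box=[11,12)
i=12: fresh scan; Z[12]=0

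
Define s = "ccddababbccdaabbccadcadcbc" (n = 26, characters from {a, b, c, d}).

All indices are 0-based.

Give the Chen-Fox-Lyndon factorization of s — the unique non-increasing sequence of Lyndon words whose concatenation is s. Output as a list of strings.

["ccdd", "ababbccd", "aabbccadcadcbc"]

emit factor 1: 'ccdd' (i=0, period=4)
emit factor 2: 'ababbccd' (i=4, period=8)
emit factor 3: 'aabbccadcadcbc' (i=12, period=14)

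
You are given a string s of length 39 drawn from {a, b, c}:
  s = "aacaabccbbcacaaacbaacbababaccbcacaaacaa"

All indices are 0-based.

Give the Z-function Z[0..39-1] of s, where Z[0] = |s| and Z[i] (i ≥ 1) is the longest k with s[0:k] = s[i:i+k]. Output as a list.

Z[0]=39
i=1: fresh scan; Z[1]=1 grow→box=[1,2)
i=2: fresh scan; Z[2]=0
i=3: fresh scan; Z[3]=2 grow→box=[3,5)
i=4: min(r-i=1, Z[1]=1)=1; Z[4]=1
i=5: fresh scan; Z[5]=0
i=6: fresh scan; Z[6]=0
i=7: fresh scan; Z[7]=0
i=8: fresh scan; Z[8]=0
i=9: fresh scan; Z[9]=0
i=10: fresh scan; Z[10]=0
i=11: fresh scan; Z[11]=1 grow→box=[11,12)
i=12: fresh scan; Z[12]=0
i=13: fresh scan; Z[13]=2 grow→box=[13,15)
i=14: min(r-i=1, Z[1]=1)=1; Z[14]=3 grow→box=[14,17)
i=15: min(r-i=2, Z[1]=1)=1; Z[15]=1
i=16: min(r-i=1, Z[2]=0)=0; Z[16]=0
i=17: fresh scan; Z[17]=0
i=18: fresh scan; Z[18]=3 grow→box=[18,21)
i=19: min(r-i=2, Z[1]=1)=1; Z[19]=1
i=20: min(r-i=1, Z[2]=0)=0; Z[20]=0
i=21: fresh scan; Z[21]=0
i=22: fresh scan; Z[22]=1 grow→box=[22,23)
i=23: fresh scan; Z[23]=0
i=24: fresh scan; Z[24]=1 grow→box=[24,25)
i=25: fresh scan; Z[25]=0
i=26: fresh scan; Z[26]=1 grow→box=[26,27)
i=27: fresh scan; Z[27]=0
i=28: fresh scan; Z[28]=0
i=29: fresh scan; Z[29]=0
i=30: fresh scan; Z[30]=0
i=31: fresh scan; Z[31]=1 grow→box=[31,32)
i=32: fresh scan; Z[32]=0
i=33: fresh scan; Z[33]=2 grow→box=[33,35)
i=34: min(r-i=1, Z[1]=1)=1; Z[34]=5 grow→box=[34,39)
i=35: min(r-i=4, Z[1]=1)=1; Z[35]=1
i=36: min(r-i=3, Z[2]=0)=0; Z[36]=0
i=37: min(r-i=2, Z[3]=2)=2; Z[37]=2
i=38: min(r-i=1, Z[4]=1)=1; Z[38]=1

[39, 1, 0, 2, 1, 0, 0, 0, 0, 0, 0, 1, 0, 2, 3, 1, 0, 0, 3, 1, 0, 0, 1, 0, 1, 0, 1, 0, 0, 0, 0, 1, 0, 2, 5, 1, 0, 2, 1]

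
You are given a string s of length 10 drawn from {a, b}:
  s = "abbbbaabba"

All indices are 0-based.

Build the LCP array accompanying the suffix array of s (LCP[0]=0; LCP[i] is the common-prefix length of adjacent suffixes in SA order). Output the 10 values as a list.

rank→(start, suffix):
  0 → (9, 'a')
  1 → (5, 'aabba')
  2 → (6, 'abba')
  3 → (0, 'abbbbaabba')
  4 → (8, 'ba')
  5 → (4, 'baabba')
  6 → (7, 'bba')
  7 → (3, 'bbaabba')
  8 → (2, 'bbbaabba')
  9 → (1, 'bbbbaabba')

SA = [9, 5, 6, 0, 8, 4, 7, 3, 2, 1]
i: (SA[i-1],SA[i]) lcp shared
  1: (9,5) 1 'a'
  2: (5,6) 1 'a'
  3: (6,0) 3 'abb'
  4: (0,8) 0 ''
  5: (8,4) 2 'ba'
  6: (4,7) 1 'b'
  7: (7,3) 3 'bba'
  8: (3,2) 2 'bb'
  9: (2,1) 3 'bbb'

[0, 1, 1, 3, 0, 2, 1, 3, 2, 3]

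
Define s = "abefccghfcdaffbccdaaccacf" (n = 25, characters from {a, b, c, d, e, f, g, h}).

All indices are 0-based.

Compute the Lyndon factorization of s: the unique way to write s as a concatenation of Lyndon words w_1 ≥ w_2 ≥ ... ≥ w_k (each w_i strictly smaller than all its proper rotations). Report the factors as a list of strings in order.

["abefccghfcdaffbccd", "aaccacf"]

emit factor 1: 'abefccghfcdaffbccd' (i=0, period=18)
emit factor 2: 'aaccacf' (i=18, period=7)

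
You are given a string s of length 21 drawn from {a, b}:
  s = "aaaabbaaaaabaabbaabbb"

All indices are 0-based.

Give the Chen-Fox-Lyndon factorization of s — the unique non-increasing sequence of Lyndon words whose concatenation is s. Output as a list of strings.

["aaaabb", "aaaaabaabbaabbb"]

emit factor 1: 'aaaabb' (i=0, period=6)
emit factor 2: 'aaaaabaabbaabbb' (i=6, period=15)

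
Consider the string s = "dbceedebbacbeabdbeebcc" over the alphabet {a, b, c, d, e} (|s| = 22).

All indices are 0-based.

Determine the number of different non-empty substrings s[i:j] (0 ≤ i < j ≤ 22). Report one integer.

231

sorted suffixes:
  #0 SA[0]=13  'abdbeebcc'
  #1 SA[1]=9  'acbeabdbeebcc'
  #2 SA[2]=8  'bacbeabdbeebcc'
  #3 SA[3]=7  'bbacbeabdbeebcc'
  #4 SA[4]=19  'bcc'
  #5 SA[5]=1  'bceedebbacbeabdbeebcc'
  #6 SA[6]=14  'bdbeebcc'
  #7 SA[7]=11  'beabdbeebcc'
  #8 SA[8]=16  'beebcc'
  #9 SA[9]=21  'c'
  #10 SA[10]=10  'cbeabdbeebcc'
  #11 SA[11]=20  'cc'
  #12 SA[12]=2  'ceedebbacbeabdbeebcc'
  #13 SA[13]=0  'dbceedebbacbeabdbeebcc'
  #14 SA[14]=15  'dbeebcc'
  #15 SA[15]=5  'debbacbeabdbeebcc'
  #16 SA[16]=12  'eabdbeebcc'
  #17 SA[17]=6  'ebbacbeabdbeebcc'
  #18 SA[18]=18  'ebcc'
  #19 SA[19]=4  'edebbacbeabdbeebcc'
  #20 SA[20]=17  'eebcc'
  #21 SA[21]=3  'eedebbacbeabdbeebcc'

SA = [13, 9, 8, 7, 19, 1, 14, 11, 16, 21, 10, 20, 2, 0, 15, 5, 12, 6, 18, 4, 17, 3]
rank  pair      lcp
   1  s[13:],s[9:]  1  'a'
   2  s[9:],s[8:]  0  ''
   3  s[8:],s[7:]  1  'b'
   4  s[7:],s[19:]  1  'b'
   5  s[19:],s[1:]  2  'bc'
   6  s[1:],s[14:]  1  'b'
   7  s[14:],s[11:]  1  'b'
   8  s[11:],s[16:]  2  'be'
   9  s[16:],s[21:]  0  ''
  10  s[21:],s[10:]  1  'c'
  11  s[10:],s[20:]  1  'c'
  12  s[20:],s[2:]  1  'c'
  13  s[2:],s[0:]  0  ''
  14  s[0:],s[15:]  2  'db'
  15  s[15:],s[5:]  1  'd'
  16  s[5:],s[12:]  0  ''
  17  s[12:],s[6:]  1  'e'
  18  s[6:],s[18:]  2  'eb'
  19  s[18:],s[4:]  1  'e'
  20  s[4:],s[17:]  1  'e'
  21  s[17:],s[3:]  2  'ee'

n(n+1)/2 = 22·23/2 = 253
Σ LCP = 0 + 1 + 0 + 1 + 1 + 2 + 1 + 1 + 2 + 0 + 1 + 1 + 1 + 0 + 2 + 1 + 0 + 1 + 2 + 1 + 1 + 2 = 22
distinct = 253 − 22 = 231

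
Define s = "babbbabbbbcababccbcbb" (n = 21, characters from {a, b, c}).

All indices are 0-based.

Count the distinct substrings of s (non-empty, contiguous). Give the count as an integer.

192

rank→(start, suffix):
  0 → (11, 'ababccbcbb')
  1 → (1, 'abbbabbbbcababccbcbb')
  2 → (5, 'abbbbcababccbcbb')
  3 → (13, 'abccbcbb')
  4 → (20, 'b')
  5 → (0, 'babbbabbbbcababccbcbb')
  6 → (4, 'babbbbcababccbcbb')
  7 → (12, 'babccbcbb')
  8 → (19, 'bb')
  9 → (3, 'bbabbbbcababccbcbb')
  10 → (2, 'bbbabbbbcababccbcbb')
  11 → (6, 'bbbbcababccbcbb')
  12 → (7, 'bbbcababccbcbb')
  13 → (8, 'bbcababccbcbb')
  14 → (9, 'bcababccbcbb')
  15 → (17, 'bcbb')
  16 → (14, 'bccbcbb')
  17 → (10, 'cababccbcbb')
  18 → (18, 'cbb')
  19 → (16, 'cbcbb')
  20 → (15, 'ccbcbb')

SA = [11, 1, 5, 13, 20, 0, 4, 12, 19, 3, 2, 6, 7, 8, 9, 17, 14, 10, 18, 16, 15]
[i] adj suffixes → lcp
  [1] 11/1 → 2 ('ab')
  [2] 1/5 → 4 ('abbb')
  [3] 5/13 → 2 ('ab')
  [4] 13/20 → 0 ('')
  [5] 20/0 → 1 ('b')
  [6] 0/4 → 5 ('babbb')
  [7] 4/12 → 3 ('bab')
  [8] 12/19 → 1 ('b')
  [9] 19/3 → 2 ('bb')
  [10] 3/2 → 2 ('bb')
  [11] 2/6 → 3 ('bbb')
  [12] 6/7 → 3 ('bbb')
  [13] 7/8 → 2 ('bb')
  [14] 8/9 → 1 ('b')
  [15] 9/17 → 2 ('bc')
  [16] 17/14 → 2 ('bc')
  [17] 14/10 → 0 ('')
  [18] 10/18 → 1 ('c')
  [19] 18/16 → 2 ('cb')
  [20] 16/15 → 1 ('c')

n(n+1)/2 = 21·22/2 = 231
Σ LCP = 0 + 2 + 4 + 2 + 0 + 1 + 5 + 3 + 1 + 2 + 2 + 3 + 3 + 2 + 1 + 2 + 2 + 0 + 1 + 2 + 1 = 39
distinct = 231 − 39 = 192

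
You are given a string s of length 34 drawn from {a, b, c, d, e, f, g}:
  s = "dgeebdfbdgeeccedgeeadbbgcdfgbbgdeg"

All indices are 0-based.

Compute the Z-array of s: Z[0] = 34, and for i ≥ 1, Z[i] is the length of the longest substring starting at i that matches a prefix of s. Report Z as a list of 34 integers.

[34, 0, 0, 0, 0, 1, 0, 0, 4, 0, 0, 0, 0, 0, 0, 4, 0, 0, 0, 0, 1, 0, 0, 0, 0, 1, 0, 0, 0, 0, 0, 1, 0, 0]

Z[0]=34
i=1: fresh scan; Z[1]=0
i=2: fresh scan; Z[2]=0
i=3: fresh scan; Z[3]=0
i=4: fresh scan; Z[4]=0
i=5: fresh scan; Z[5]=1 scan→box=[5,6)
i=6: fresh scan; Z[6]=0
i=7: fresh scan; Z[7]=0
i=8: fresh scan; Z[8]=4 scan→box=[8,12)
i=9: min(r-i=3, Z[1]=0)=0; Z[9]=0
i=10: min(r-i=2, Z[2]=0)=0; Z[10]=0
i=11: min(r-i=1, Z[3]=0)=0; Z[11]=0
i=12: fresh scan; Z[12]=0
i=13: fresh scan; Z[13]=0
i=14: fresh scan; Z[14]=0
i=15: fresh scan; Z[15]=4 scan→box=[15,19)
i=16: min(r-i=3, Z[1]=0)=0; Z[16]=0
i=17: min(r-i=2, Z[2]=0)=0; Z[17]=0
i=18: min(r-i=1, Z[3]=0)=0; Z[18]=0
i=19: fresh scan; Z[19]=0
i=20: fresh scan; Z[20]=1 scan→box=[20,21)
i=21: fresh scan; Z[21]=0
i=22: fresh scan; Z[22]=0
i=23: fresh scan; Z[23]=0
i=24: fresh scan; Z[24]=0
i=25: fresh scan; Z[25]=1 scan→box=[25,26)
i=26: fresh scan; Z[26]=0
i=27: fresh scan; Z[27]=0
i=28: fresh scan; Z[28]=0
i=29: fresh scan; Z[29]=0
i=30: fresh scan; Z[30]=0
i=31: fresh scan; Z[31]=1 scan→box=[31,32)
i=32: fresh scan; Z[32]=0
i=33: fresh scan; Z[33]=0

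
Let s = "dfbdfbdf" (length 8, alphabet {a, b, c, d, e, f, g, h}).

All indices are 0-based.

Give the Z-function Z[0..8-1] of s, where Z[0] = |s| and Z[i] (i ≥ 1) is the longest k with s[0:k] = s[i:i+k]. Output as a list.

Z[0]=8
i=1: i≥r, start 0; Z[1]=0
i=2: i≥r, start 0; Z[2]=0
i=3: i≥r, start 0; Z[3]=5 grow→box=[3,8)
i=4: min(r-i=4, Z[1]=0)=0; Z[4]=0
i=5: min(r-i=3, Z[2]=0)=0; Z[5]=0
i=6: min(r-i=2, Z[3]=5)=2; Z[6]=2
i=7: min(r-i=1, Z[4]=0)=0; Z[7]=0

[8, 0, 0, 5, 0, 0, 2, 0]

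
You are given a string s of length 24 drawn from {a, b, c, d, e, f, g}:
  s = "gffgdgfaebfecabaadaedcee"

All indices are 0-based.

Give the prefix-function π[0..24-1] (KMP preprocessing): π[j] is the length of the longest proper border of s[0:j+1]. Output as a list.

π[0] = 0
j=1 s[j]='f': π[1]=0 (border '')
j=2 s[j]='f': π[2]=0 (border '')
j=3 s[j]='g': π[3]=1 (border 'g')
j=4 s[j]='d': k: 1→0; π[4]=0 (border '')
j=5 s[j]='g': π[5]=1 (border 'g')
j=6 s[j]='f': π[6]=2 (border 'gf')
j=7 s[j]='a': k: 2→0; π[7]=0 (border '')
j=8 s[j]='e': π[8]=0 (border '')
j=9 s[j]='b': π[9]=0 (border '')
j=10 s[j]='f': π[10]=0 (border '')
j=11 s[j]='e': π[11]=0 (border '')
j=12 s[j]='c': π[12]=0 (border '')
j=13 s[j]='a': π[13]=0 (border '')
j=14 s[j]='b': π[14]=0 (border '')
j=15 s[j]='a': π[15]=0 (border '')
j=16 s[j]='a': π[16]=0 (border '')
j=17 s[j]='d': π[17]=0 (border '')
j=18 s[j]='a': π[18]=0 (border '')
j=19 s[j]='e': π[19]=0 (border '')
j=20 s[j]='d': π[20]=0 (border '')
j=21 s[j]='c': π[21]=0 (border '')
j=22 s[j]='e': π[22]=0 (border '')
j=23 s[j]='e': π[23]=0 (border '')

[0, 0, 0, 1, 0, 1, 2, 0, 0, 0, 0, 0, 0, 0, 0, 0, 0, 0, 0, 0, 0, 0, 0, 0]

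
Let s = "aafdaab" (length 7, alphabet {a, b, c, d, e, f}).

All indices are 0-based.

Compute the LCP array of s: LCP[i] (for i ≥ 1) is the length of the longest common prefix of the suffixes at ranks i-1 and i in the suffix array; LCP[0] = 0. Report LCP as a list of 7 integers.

[0, 2, 1, 1, 0, 0, 0]

rank | idx | suffix
   0 |   4 | aab
   1 |   0 | aafdaab
   2 |   5 | ab
   3 |   1 | afdaab
   4 |   6 | b
   5 |   3 | daab
   6 |   2 | fdaab

SA = [4, 0, 5, 1, 6, 3, 2]
[i] adj suffixes → lcp
  [1] 4/0 → 2 ('aa')
  [2] 0/5 → 1 ('a')
  [3] 5/1 → 1 ('a')
  [4] 1/6 → 0 ('')
  [5] 6/3 → 0 ('')
  [6] 3/2 → 0 ('')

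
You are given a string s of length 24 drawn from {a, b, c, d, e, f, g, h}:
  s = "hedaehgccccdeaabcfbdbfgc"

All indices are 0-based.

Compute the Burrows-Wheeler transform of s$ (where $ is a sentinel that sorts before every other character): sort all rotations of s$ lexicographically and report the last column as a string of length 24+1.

rank  rotation                   last
    0  $hedaehgccccdeaabcfbdbfgc  c
    1  aabcfbdbfgc$hedaehgccccde  e
    2  abcfbdbfgc$hedaehgccccdea  a
    3  aehgccccdeaabcfbdbfgc$hed  d
    4  bcfbdbfgc$hedaehgccccdeaa  a
    5  bdbfgc$hedaehgccccdeaabcf  f
    6  bfgc$hedaehgccccdeaabcfbd  d
    7  c$hedaehgccccdeaabcfbdbfg  g
    8  ccccdeaabcfbdbfgc$hedaehg  g
    9  cccdeaabcfbdbfgc$hedaehgc  c
   10  ccdeaabcfbdbfgc$hedaehgcc  c
   11  cdeaabcfbdbfgc$hedaehgccc  c
   12  cfbdbfgc$hedaehgccccdeaab  b
   13  daehgccccdeaabcfbdbfgc$he  e
   14  dbfgc$hedaehgccccdeaabcfb  b
   15  deaabcfbdbfgc$hedaehgcccc  c
   16  eaabcfbdbfgc$hedaehgccccd  d
   17  edaehgccccdeaabcfbdbfgc$h  h
   18  ehgccccdeaabcfbdbfgc$heda  a
   19  fbdbfgc$hedaehgccccdeaabc  c
   20  fgc$hedaehgccccdeaabcfbdb  b
   21  gc$hedaehgccccdeaabcfbdbf  f
   22  gccccdeaabcfbdbfgc$hedaeh  h
   23  hedaehgccccdeaabcfbdbfgc$  $
   24  hgccccdeaabcfbdbfgc$hedae  e

ceadafdggcccbebcdhacbfh$e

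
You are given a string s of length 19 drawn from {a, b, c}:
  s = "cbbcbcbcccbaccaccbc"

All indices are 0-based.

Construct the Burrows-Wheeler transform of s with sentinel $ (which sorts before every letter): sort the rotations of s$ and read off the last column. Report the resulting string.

cbccccbccbcc$cbbacab

rank  rotation              last
    0  $cbbcbcbcccbaccaccbc  c
    1  accaccbc$cbbcbcbcccb  b
    2  accbc$cbbcbcbcccbacc  c
    3  baccaccbc$cbbcbcbccc  c
    4  bbcbcbcccbaccaccbc$c  c
    5  bc$cbbcbcbcccbaccacc  c
    6  bcbcbcccbaccaccbc$cb  b
    7  bcbcccbaccaccbc$cbbc  c
    8  bcccbaccaccbc$cbbcbc  c
    9  c$cbbcbcbcccbaccaccb  b
   10  caccbc$cbbcbcbcccbac  c
   11  cbaccaccbc$cbbcbcbcc  c
   12  cbbcbcbcccbaccaccbc$  $
   13  cbc$cbbcbcbcccbaccac  c
   14  cbcbcccbaccaccbc$cbb  b
   15  cbcccbaccaccbc$cbbcb  b
   16  ccaccbc$cbbcbcbcccba  a
   17  ccbaccaccbc$cbbcbcbc  c
   18  ccbc$cbbcbcbcccbacca  a
   19  cccbaccaccbc$cbbcbcb  b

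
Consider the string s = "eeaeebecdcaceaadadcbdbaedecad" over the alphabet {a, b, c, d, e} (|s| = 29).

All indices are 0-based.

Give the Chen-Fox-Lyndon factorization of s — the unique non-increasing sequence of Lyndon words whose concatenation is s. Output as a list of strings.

["e", "e", "aeebecdc", "ace", "aadadcbdbaedecad"]

emit factor 1: 'e' (i=0, period=1)
emit factor 2: 'e' (i=1, period=1)
emit factor 3: 'aeebecdc' (i=2, period=8)
emit factor 4: 'ace' (i=10, period=3)
emit factor 5: 'aadadcbdbaedecad' (i=13, period=16)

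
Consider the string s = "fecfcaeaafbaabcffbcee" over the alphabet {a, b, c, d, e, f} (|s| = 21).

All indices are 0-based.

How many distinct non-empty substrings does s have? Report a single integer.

211

rank→(start, suffix):
  0 → (11, 'aabcffbcee')
  1 → (7, 'aafbaabcffbcee')
  2 → (12, 'abcffbcee')
  3 → (5, 'aeaafbaabcffbcee')
  4 → (8, 'afbaabcffbcee')
  5 → (10, 'baabcffbcee')
  6 → (17, 'bcee')
  7 → (13, 'bcffbcee')
  8 → (4, 'caeaafbaabcffbcee')
  9 → (18, 'cee')
  10 → (2, 'cfcaeaafbaabcffbcee')
  11 → (14, 'cffbcee')
  12 → (20, 'e')
  13 → (6, 'eaafbaabcffbcee')
  14 → (1, 'ecfcaeaafbaabcffbcee')
  15 → (19, 'ee')
  16 → (9, 'fbaabcffbcee')
  17 → (16, 'fbcee')
  18 → (3, 'fcaeaafbaabcffbcee')
  19 → (0, 'fecfcaeaafbaabcffbcee')
  20 → (15, 'ffbcee')

SA = [11, 7, 12, 5, 8, 10, 17, 13, 4, 18, 2, 14, 20, 6, 1, 19, 9, 16, 3, 0, 15]
[i] adj suffixes → lcp
  [1] 11/7 → 2 ('aa')
  [2] 7/12 → 1 ('a')
  [3] 12/5 → 1 ('a')
  [4] 5/8 → 1 ('a')
  [5] 8/10 → 0 ('')
  [6] 10/17 → 1 ('b')
  [7] 17/13 → 2 ('bc')
  [8] 13/4 → 0 ('')
  [9] 4/18 → 1 ('c')
  [10] 18/2 → 1 ('c')
  [11] 2/14 → 2 ('cf')
  [12] 14/20 → 0 ('')
  [13] 20/6 → 1 ('e')
  [14] 6/1 → 1 ('e')
  [15] 1/19 → 1 ('e')
  [16] 19/9 → 0 ('')
  [17] 9/16 → 2 ('fb')
  [18] 16/3 → 1 ('f')
  [19] 3/0 → 1 ('f')
  [20] 0/15 → 1 ('f')

n(n+1)/2 = 21·22/2 = 231
Σ LCP = 0 + 2 + 1 + 1 + 1 + 0 + 1 + 2 + 0 + 1 + 1 + 2 + 0 + 1 + 1 + 1 + 0 + 2 + 1 + 1 + 1 = 20
distinct = 231 − 20 = 211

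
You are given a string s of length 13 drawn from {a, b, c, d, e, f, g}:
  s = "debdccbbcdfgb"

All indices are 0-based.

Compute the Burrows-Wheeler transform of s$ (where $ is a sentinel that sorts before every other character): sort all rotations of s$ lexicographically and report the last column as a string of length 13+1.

rank  rotation        last
    0  $debdccbbcdfgb  b
    1  b$debdccbbcdfg  g
    2  bbcdfgb$debdcc  c
    3  bcdfgb$debdccb  b
    4  bdccbbcdfgb$de  e
    5  cbbcdfgb$debdc  c
    6  ccbbcdfgb$debd  d
    7  cdfgb$debdccbb  b
    8  dccbbcdfgb$deb  b
    9  debdccbbcdfgb$  $
   10  dfgb$debdccbbc  c
   11  ebdccbbcdfgb$d  d
   12  fgb$debdccbbcd  d
   13  gb$debdccbbcdf  f

bgcbecdbb$cddf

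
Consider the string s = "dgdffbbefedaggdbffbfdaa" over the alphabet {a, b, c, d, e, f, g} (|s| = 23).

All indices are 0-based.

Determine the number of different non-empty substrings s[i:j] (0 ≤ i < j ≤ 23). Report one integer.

253

rank | idx | suffix
   0 |  22 | a
   1 |  21 | aa
   2 |  11 | aggdbffbfdaa
   3 |   5 | bbefedaggdbffbfdaa
   4 |   6 | befedaggdbffbfdaa
   5 |  18 | bfdaa
   6 |  15 | bffbfdaa
   7 |  20 | daa
   8 |  10 | daggdbffbfdaa
   9 |  14 | dbffbfdaa
  10 |   2 | dffbbefedaggdbffbfdaa
  11 |   0 | dgdffbbefedaggdbffbfdaa
  12 |   9 | edaggdbffbfdaa
  13 |   7 | efedaggdbffbfdaa
  14 |   4 | fbbefedaggdbffbfdaa
  15 |  17 | fbfdaa
  16 |  19 | fdaa
  17 |   8 | fedaggdbffbfdaa
  18 |   3 | ffbbefedaggdbffbfdaa
  19 |  16 | ffbfdaa
  20 |  13 | gdbffbfdaa
  21 |   1 | gdffbbefedaggdbffbfdaa
  22 |  12 | ggdbffbfdaa

SA = [22, 21, 11, 5, 6, 18, 15, 20, 10, 14, 2, 0, 9, 7, 4, 17, 19, 8, 3, 16, 13, 1, 12]
rank  pair      lcp
   1  s[22:],s[21:]  1  'a'
   2  s[21:],s[11:]  1  'a'
   3  s[11:],s[5:]  0  ''
   4  s[5:],s[6:]  1  'b'
   5  s[6:],s[18:]  1  'b'
   6  s[18:],s[15:]  2  'bf'
   7  s[15:],s[20:]  0  ''
   8  s[20:],s[10:]  2  'da'
   9  s[10:],s[14:]  1  'd'
  10  s[14:],s[2:]  1  'd'
  11  s[2:],s[0:]  1  'd'
  12  s[0:],s[9:]  0  ''
  13  s[9:],s[7:]  1  'e'
  14  s[7:],s[4:]  0  ''
  15  s[4:],s[17:]  2  'fb'
  16  s[17:],s[19:]  1  'f'
  17  s[19:],s[8:]  1  'f'
  18  s[8:],s[3:]  1  'f'
  19  s[3:],s[16:]  3  'ffb'
  20  s[16:],s[13:]  0  ''
  21  s[13:],s[1:]  2  'gd'
  22  s[1:],s[12:]  1  'g'

n(n+1)/2 = 23·24/2 = 276
Σ LCP = 0 + 1 + 1 + 0 + 1 + 1 + 2 + 0 + 2 + 1 + 1 + 1 + 0 + 1 + 0 + 2 + 1 + 1 + 1 + 3 + 0 + 2 + 1 = 23
distinct = 276 − 23 = 253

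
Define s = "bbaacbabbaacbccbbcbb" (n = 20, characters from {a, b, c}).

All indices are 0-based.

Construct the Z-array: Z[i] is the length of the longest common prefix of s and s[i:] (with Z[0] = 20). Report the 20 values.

[20, 1, 0, 0, 0, 1, 0, 6, 1, 0, 0, 0, 1, 0, 0, 2, 1, 0, 2, 1]

Z[0]=20
i=1: outside box; Z[1]=1 scan→box=[1,2)
i=2: outside box; Z[2]=0
i=3: outside box; Z[3]=0
i=4: outside box; Z[4]=0
i=5: outside box; Z[5]=1 scan→box=[5,6)
i=6: outside box; Z[6]=0
i=7: outside box; Z[7]=6 scan→box=[7,13)
i=8: min(r-i=5, Z[1]=1)=1; Z[8]=1
i=9: min(r-i=4, Z[2]=0)=0; Z[9]=0
i=10: min(r-i=3, Z[3]=0)=0; Z[10]=0
i=11: min(r-i=2, Z[4]=0)=0; Z[11]=0
i=12: min(r-i=1, Z[5]=1)=1; Z[12]=1
i=13: outside box; Z[13]=0
i=14: outside box; Z[14]=0
i=15: outside box; Z[15]=2 scan→box=[15,17)
i=16: min(r-i=1, Z[1]=1)=1; Z[16]=1
i=17: outside box; Z[17]=0
i=18: outside box; Z[18]=2 scan→box=[18,20)
i=19: min(r-i=1, Z[1]=1)=1; Z[19]=1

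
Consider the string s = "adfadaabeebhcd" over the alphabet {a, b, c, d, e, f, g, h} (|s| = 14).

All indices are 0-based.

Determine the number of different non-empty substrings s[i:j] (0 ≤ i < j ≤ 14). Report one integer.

rank | idx | suffix
   0 |   5 | aabeebhcd
   1 |   6 | abeebhcd
   2 |   3 | adaabeebhcd
   3 |   0 | adfadaabeebhcd
   4 |   7 | beebhcd
   5 |  10 | bhcd
   6 |  12 | cd
   7 |  13 | d
   8 |   4 | daabeebhcd
   9 |   1 | dfadaabeebhcd
  10 |   9 | ebhcd
  11 |   8 | eebhcd
  12 |   2 | fadaabeebhcd
  13 |  11 | hcd

SA = [5, 6, 3, 0, 7, 10, 12, 13, 4, 1, 9, 8, 2, 11]
i: (SA[i-1],SA[i]) lcp shared
  1: (5,6) 1 'a'
  2: (6,3) 1 'a'
  3: (3,0) 2 'ad'
  4: (0,7) 0 ''
  5: (7,10) 1 'b'
  6: (10,12) 0 ''
  7: (12,13) 0 ''
  8: (13,4) 1 'd'
  9: (4,1) 1 'd'
  10: (1,9) 0 ''
  11: (9,8) 1 'e'
  12: (8,2) 0 ''
  13: (2,11) 0 ''

n(n+1)/2 = 14·15/2 = 105
Σ LCP = 0 + 1 + 1 + 2 + 0 + 1 + 0 + 0 + 1 + 1 + 0 + 1 + 0 + 0 = 8
distinct = 105 − 8 = 97

97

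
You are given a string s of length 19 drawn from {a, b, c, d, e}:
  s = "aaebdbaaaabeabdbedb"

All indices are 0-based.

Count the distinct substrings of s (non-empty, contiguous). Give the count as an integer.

sorted suffixes:
  #0 SA[0]=6  'aaaabeabdbedb'
  #1 SA[1]=7  'aaabeabdbedb'
  #2 SA[2]=8  'aabeabdbedb'
  #3 SA[3]=0  'aaebdbaaaabeabdbedb'
  #4 SA[4]=12  'abdbedb'
  #5 SA[5]=9  'abeabdbedb'
  #6 SA[6]=1  'aebdbaaaabeabdbedb'
  #7 SA[7]=18  'b'
  #8 SA[8]=5  'baaaabeabdbedb'
  #9 SA[9]=3  'bdbaaaabeabdbedb'
  #10 SA[10]=13  'bdbedb'
  #11 SA[11]=10  'beabdbedb'
  #12 SA[12]=15  'bedb'
  #13 SA[13]=17  'db'
  #14 SA[14]=4  'dbaaaabeabdbedb'
  #15 SA[15]=14  'dbedb'
  #16 SA[16]=11  'eabdbedb'
  #17 SA[17]=2  'ebdbaaaabeabdbedb'
  #18 SA[18]=16  'edb'

SA = [6, 7, 8, 0, 12, 9, 1, 18, 5, 3, 13, 10, 15, 17, 4, 14, 11, 2, 16]
[i] adj suffixes → lcp
  [1] 6/7 → 3 ('aaa')
  [2] 7/8 → 2 ('aa')
  [3] 8/0 → 2 ('aa')
  [4] 0/12 → 1 ('a')
  [5] 12/9 → 2 ('ab')
  [6] 9/1 → 1 ('a')
  [7] 1/18 → 0 ('')
  [8] 18/5 → 1 ('b')
  [9] 5/3 → 1 ('b')
  [10] 3/13 → 3 ('bdb')
  [11] 13/10 → 1 ('b')
  [12] 10/15 → 2 ('be')
  [13] 15/17 → 0 ('')
  [14] 17/4 → 2 ('db')
  [15] 4/14 → 2 ('db')
  [16] 14/11 → 0 ('')
  [17] 11/2 → 1 ('e')
  [18] 2/16 → 1 ('e')

n(n+1)/2 = 19·20/2 = 190
Σ LCP = 0 + 3 + 2 + 2 + 1 + 2 + 1 + 0 + 1 + 1 + 3 + 1 + 2 + 0 + 2 + 2 + 0 + 1 + 1 = 25
distinct = 190 − 25 = 165

165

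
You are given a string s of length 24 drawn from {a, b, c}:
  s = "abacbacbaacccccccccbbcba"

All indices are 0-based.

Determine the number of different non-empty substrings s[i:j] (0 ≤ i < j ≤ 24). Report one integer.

236

rank | idx | suffix
   0 |  23 | a
   1 |   8 | aacccccccccbbcba
   2 |   0 | abacbacbaacccccccccbbcba
   3 |   5 | acbaacccccccccbbcba
   4 |   2 | acbacbaacccccccccbbcba
   5 |   9 | acccccccccbbcba
   6 |  22 | ba
   7 |   7 | baacccccccccbbcba
   8 |   4 | bacbaacccccccccbbcba
   9 |   1 | bacbacbaacccccccccbbcba
  10 |  19 | bbcba
  11 |  20 | bcba
  12 |  21 | cba
  13 |   6 | cbaacccccccccbbcba
  14 |   3 | cbacbaacccccccccbbcba
  15 |  18 | cbbcba
  16 |  17 | ccbbcba
  17 |  16 | cccbbcba
  18 |  15 | ccccbbcba
  19 |  14 | cccccbbcba
  20 |  13 | ccccccbbcba
  21 |  12 | cccccccbbcba
  22 |  11 | ccccccccbbcba
  23 |  10 | cccccccccbbcba

SA = [23, 8, 0, 5, 2, 9, 22, 7, 4, 1, 19, 20, 21, 6, 3, 18, 17, 16, 15, 14, 13, 12, 11, 10]
rank  pair      lcp
   1  s[23:],s[8:]  1  'a'
   2  s[8:],s[0:]  1  'a'
   3  s[0:],s[5:]  1  'a'
   4  s[5:],s[2:]  4  'acba'
   5  s[2:],s[9:]  2  'ac'
   6  s[9:],s[22:]  0  ''
   7  s[22:],s[7:]  2  'ba'
   8  s[7:],s[4:]  2  'ba'
   9  s[4:],s[1:]  5  'bacba'
  10  s[1:],s[19:]  1  'b'
  11  s[19:],s[20:]  1  'b'
  12  s[20:],s[21:]  0  ''
  13  s[21:],s[6:]  3  'cba'
  14  s[6:],s[3:]  3  'cba'
  15  s[3:],s[18:]  2  'cb'
  16  s[18:],s[17:]  1  'c'
  17  s[17:],s[16:]  2  'cc'
  18  s[16:],s[15:]  3  'ccc'
  19  s[15:],s[14:]  4  'cccc'
  20  s[14:],s[13:]  5  'ccccc'
  21  s[13:],s[12:]  6  'cccccc'
  22  s[12:],s[11:]  7  'ccccccc'
  23  s[11:],s[10:]  8  'cccccccc'

n(n+1)/2 = 24·25/2 = 300
Σ LCP = 0 + 1 + 1 + 1 + 4 + 2 + 0 + 2 + 2 + 5 + 1 + 1 + 0 + 3 + 3 + 2 + 1 + 2 + 3 + 4 + 5 + 6 + 7 + 8 = 64
distinct = 300 − 64 = 236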